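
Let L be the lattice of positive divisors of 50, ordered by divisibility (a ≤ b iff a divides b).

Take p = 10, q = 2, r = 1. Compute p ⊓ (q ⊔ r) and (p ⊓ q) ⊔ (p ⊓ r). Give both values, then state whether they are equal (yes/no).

q ⊔ r = 2, so p ⊓ (q ⊔ r) = 10 ⊓ 2 = 2.
p ⊓ q = 2 and p ⊓ r = 1, so (p ⊓ q) ⊔ (p ⊓ r) = 2 ⊔ 1 = 2.
Equal: yes.

2; 2; yes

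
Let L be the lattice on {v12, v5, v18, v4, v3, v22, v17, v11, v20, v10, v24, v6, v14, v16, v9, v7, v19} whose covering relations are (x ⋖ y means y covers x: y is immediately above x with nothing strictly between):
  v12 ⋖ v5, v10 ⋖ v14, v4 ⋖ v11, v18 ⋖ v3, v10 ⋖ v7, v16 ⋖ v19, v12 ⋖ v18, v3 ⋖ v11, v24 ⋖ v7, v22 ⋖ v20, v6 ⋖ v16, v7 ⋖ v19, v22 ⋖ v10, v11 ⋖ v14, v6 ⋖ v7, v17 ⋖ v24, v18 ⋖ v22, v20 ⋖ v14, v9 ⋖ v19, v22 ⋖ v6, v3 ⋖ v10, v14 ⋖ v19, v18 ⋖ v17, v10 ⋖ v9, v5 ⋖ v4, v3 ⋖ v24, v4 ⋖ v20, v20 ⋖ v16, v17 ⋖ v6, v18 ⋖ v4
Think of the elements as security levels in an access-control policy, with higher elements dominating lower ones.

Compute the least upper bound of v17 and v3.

Common upper bounds of {v17, v3}: v19, v24, v7.
The least among these is v24.

v24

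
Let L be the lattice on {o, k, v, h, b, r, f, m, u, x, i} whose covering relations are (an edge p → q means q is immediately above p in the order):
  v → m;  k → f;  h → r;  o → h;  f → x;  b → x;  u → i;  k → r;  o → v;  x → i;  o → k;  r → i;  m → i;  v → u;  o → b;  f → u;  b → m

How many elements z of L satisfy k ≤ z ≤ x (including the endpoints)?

3

The interval [k, x] = {f, k, x}, which has 3 elements.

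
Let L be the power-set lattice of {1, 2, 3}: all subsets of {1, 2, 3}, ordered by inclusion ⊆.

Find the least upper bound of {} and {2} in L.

{2}

Common upper bounds of {{}, {2}}: {1,2,3}, {1,2}, {2,3}, {2}.
The least among these is {2}.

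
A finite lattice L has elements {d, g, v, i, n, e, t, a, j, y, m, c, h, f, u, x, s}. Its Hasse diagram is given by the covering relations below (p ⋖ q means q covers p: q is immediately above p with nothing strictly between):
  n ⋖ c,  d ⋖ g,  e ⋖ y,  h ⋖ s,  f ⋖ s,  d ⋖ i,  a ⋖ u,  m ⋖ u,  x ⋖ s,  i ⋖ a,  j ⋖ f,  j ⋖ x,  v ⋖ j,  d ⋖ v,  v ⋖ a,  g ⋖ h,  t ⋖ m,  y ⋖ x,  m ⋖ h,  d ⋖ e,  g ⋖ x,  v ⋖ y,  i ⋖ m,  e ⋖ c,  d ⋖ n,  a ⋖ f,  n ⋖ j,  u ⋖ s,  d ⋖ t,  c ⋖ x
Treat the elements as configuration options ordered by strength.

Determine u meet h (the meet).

m

Common lower bounds of {u, h}: d, i, m, t.
The greatest among these is m.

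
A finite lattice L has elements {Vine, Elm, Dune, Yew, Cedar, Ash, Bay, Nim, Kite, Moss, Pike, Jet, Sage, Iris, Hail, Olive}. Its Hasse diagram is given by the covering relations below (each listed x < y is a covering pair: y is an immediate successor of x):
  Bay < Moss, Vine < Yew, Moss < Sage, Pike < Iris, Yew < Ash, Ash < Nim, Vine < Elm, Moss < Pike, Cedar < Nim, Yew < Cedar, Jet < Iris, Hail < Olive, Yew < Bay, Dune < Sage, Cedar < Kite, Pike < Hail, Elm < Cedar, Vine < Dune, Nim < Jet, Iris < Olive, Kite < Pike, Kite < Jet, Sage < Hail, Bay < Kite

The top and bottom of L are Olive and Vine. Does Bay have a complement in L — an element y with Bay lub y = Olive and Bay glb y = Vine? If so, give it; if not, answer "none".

none

For every candidate y, either Bay ∨ y ≠ Olive or Bay ∧ y ≠ Vine; no complement exists.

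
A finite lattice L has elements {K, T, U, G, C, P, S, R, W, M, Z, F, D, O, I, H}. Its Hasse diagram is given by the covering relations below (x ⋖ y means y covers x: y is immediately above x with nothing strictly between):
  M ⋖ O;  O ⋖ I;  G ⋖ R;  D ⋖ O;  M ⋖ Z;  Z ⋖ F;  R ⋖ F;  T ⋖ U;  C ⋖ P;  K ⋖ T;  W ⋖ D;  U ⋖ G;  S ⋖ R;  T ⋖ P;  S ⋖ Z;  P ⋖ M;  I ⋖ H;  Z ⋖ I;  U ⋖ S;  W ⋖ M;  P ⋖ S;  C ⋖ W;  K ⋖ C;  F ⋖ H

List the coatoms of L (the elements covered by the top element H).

The coatoms are exactly the elements covered by H: F, I.

F, I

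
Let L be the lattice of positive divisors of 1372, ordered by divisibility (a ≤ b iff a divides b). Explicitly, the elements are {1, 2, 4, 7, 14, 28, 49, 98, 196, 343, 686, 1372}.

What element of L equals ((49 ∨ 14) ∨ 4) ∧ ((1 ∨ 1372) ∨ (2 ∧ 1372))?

49 ∨ 14 = 98
98 ∨ 4 = 196
1 ∨ 1372 = 1372
2 ∧ 1372 = 2
1372 ∨ 2 = 1372
196 ∧ 1372 = 196

196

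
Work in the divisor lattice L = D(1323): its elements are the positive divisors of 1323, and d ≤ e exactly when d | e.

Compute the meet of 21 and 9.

3

In the divisibility order, the meet is the greatest common divisor: gcd(21, 9) = 3.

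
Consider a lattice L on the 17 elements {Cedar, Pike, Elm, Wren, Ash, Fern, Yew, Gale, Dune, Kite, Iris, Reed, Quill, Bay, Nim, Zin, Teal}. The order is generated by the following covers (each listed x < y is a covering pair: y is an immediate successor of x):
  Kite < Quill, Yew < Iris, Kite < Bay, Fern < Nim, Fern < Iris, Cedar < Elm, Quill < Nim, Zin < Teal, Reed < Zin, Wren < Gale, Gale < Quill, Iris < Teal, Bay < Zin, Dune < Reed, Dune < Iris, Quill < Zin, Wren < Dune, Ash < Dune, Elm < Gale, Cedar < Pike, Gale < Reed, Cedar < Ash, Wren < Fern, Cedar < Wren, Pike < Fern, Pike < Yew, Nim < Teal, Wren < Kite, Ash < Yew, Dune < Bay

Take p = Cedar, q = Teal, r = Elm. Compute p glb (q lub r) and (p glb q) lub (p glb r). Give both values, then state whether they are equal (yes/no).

Cedar; Cedar; yes

q lub r = Teal, so p glb (q lub r) = Cedar glb Teal = Cedar.
p glb q = Cedar and p glb r = Cedar, so (p glb q) lub (p glb r) = Cedar lub Cedar = Cedar.
Equal: yes.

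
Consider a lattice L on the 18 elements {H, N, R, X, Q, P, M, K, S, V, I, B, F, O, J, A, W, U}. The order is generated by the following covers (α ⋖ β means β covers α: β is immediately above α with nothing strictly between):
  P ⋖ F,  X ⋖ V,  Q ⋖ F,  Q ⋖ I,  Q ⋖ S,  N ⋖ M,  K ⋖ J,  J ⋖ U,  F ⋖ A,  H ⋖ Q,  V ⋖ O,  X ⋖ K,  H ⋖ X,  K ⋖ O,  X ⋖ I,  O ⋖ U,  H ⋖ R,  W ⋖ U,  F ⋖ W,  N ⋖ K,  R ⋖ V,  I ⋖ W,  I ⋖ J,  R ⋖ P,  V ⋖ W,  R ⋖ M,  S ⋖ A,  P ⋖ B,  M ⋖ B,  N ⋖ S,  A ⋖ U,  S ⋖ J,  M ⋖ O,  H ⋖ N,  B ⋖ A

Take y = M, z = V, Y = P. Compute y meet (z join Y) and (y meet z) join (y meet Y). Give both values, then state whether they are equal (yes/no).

R; R; yes

z join Y = W, so y meet (z join Y) = M meet W = R.
y meet z = R and y meet Y = R, so (y meet z) join (y meet Y) = R join R = R.
Equal: yes.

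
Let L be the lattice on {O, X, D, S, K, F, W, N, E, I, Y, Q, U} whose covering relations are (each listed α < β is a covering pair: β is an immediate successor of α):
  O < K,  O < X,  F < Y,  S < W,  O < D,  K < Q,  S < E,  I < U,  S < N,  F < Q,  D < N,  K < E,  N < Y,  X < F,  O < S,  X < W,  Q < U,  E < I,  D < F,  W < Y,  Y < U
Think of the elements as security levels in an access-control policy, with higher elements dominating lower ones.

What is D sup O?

D

Common upper bounds of {D, O}: D, F, N, Q, U, Y.
The least among these is D.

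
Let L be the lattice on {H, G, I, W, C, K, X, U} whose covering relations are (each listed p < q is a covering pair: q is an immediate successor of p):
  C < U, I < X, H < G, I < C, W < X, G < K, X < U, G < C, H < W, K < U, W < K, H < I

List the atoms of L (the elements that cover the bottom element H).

The atoms are exactly the elements that cover H: G, I, W.

G, I, W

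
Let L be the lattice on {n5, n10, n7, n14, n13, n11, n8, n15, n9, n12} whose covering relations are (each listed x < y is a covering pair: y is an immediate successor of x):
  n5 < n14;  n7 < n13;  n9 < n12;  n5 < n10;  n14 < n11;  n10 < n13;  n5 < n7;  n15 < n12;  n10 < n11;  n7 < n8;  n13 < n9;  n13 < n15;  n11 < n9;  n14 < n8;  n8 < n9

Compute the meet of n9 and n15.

Common lower bounds of {n9, n15}: n10, n13, n5, n7.
The greatest among these is n13.

n13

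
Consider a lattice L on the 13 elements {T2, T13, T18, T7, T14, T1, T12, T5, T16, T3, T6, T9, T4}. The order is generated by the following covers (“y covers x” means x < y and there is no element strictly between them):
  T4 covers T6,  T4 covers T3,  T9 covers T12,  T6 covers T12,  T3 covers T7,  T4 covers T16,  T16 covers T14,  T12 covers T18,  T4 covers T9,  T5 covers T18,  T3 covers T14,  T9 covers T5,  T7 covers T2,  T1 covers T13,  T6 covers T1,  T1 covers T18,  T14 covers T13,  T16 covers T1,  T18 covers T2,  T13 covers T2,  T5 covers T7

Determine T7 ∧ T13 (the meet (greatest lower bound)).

T2

Common lower bounds of {T7, T13}: T2.
The greatest among these is T2.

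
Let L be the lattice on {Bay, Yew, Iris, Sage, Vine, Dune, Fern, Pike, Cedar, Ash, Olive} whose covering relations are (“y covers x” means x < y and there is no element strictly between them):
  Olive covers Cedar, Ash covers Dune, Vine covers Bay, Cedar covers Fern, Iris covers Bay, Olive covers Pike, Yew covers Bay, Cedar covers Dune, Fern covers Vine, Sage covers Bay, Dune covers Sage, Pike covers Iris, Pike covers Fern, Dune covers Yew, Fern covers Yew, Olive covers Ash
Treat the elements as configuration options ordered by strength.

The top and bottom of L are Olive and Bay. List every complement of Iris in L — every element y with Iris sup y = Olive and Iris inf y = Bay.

Need y with Iris ∨ y = Olive and Iris ∧ y = Bay.
Checking each element gives: Ash, Cedar, Dune, Sage.

Ash, Cedar, Dune, Sage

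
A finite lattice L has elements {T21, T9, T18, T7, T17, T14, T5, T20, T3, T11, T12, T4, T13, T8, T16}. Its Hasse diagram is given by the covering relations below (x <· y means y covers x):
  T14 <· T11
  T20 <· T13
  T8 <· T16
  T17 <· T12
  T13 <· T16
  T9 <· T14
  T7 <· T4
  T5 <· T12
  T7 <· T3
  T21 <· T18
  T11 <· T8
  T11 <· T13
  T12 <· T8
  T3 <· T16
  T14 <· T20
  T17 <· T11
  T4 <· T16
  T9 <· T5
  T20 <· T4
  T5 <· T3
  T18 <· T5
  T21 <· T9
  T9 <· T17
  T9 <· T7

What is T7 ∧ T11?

Common lower bounds of {T7, T11}: T21, T9.
The greatest among these is T9.

T9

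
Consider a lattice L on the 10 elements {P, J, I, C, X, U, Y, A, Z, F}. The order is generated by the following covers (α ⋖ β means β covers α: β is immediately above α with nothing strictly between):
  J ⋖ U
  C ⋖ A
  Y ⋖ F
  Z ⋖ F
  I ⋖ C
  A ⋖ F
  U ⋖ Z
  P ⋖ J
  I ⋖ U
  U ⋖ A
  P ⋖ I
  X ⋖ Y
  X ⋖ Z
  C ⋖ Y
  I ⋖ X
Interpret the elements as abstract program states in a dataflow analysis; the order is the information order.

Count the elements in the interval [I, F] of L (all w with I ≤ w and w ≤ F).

The interval [I, F] = {A, C, F, I, U, X, Y, Z}, which has 8 elements.

8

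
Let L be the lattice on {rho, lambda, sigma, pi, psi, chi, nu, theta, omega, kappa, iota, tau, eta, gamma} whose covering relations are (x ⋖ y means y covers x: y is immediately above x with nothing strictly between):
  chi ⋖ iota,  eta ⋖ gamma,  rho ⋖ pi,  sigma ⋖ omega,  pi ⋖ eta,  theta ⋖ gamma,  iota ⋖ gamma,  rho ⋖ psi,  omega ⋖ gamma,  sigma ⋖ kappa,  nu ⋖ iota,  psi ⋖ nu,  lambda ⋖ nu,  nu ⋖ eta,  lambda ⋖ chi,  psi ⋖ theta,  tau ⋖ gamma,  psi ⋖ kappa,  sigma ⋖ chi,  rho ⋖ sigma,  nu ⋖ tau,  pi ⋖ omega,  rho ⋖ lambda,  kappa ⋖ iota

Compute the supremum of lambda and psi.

Common upper bounds of {lambda, psi}: eta, gamma, iota, nu, tau.
The least among these is nu.

nu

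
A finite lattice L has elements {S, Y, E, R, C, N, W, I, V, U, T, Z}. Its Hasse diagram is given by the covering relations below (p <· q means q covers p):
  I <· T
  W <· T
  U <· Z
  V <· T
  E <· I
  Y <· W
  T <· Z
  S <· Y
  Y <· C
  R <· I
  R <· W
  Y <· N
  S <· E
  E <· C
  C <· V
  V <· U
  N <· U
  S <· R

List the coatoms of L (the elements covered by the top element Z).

The coatoms are exactly the elements covered by Z: T, U.

T, U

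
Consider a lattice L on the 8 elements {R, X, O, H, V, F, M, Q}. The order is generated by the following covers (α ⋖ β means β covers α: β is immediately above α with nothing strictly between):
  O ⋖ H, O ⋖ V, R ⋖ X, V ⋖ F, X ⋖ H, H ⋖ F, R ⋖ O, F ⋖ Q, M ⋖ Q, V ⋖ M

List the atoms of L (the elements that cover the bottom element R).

O, X

The atoms are exactly the elements that cover R: O, X.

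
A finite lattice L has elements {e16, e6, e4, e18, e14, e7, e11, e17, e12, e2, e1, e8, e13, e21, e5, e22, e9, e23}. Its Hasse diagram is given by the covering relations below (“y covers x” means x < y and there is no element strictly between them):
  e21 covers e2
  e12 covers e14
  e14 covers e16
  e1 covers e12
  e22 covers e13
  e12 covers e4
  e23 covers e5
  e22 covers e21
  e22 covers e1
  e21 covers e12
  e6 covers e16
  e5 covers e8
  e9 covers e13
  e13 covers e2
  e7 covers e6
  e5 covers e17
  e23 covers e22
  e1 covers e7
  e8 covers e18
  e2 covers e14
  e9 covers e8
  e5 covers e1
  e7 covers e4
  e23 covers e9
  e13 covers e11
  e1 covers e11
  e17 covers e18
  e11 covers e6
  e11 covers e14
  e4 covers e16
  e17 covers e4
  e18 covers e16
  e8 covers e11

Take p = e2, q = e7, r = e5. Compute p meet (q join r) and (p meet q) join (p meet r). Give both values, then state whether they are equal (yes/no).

q join r = e5, so p meet (q join r) = e2 meet e5 = e14.
p meet q = e16 and p meet r = e14, so (p meet q) join (p meet r) = e16 join e14 = e14.
Equal: yes.

e14; e14; yes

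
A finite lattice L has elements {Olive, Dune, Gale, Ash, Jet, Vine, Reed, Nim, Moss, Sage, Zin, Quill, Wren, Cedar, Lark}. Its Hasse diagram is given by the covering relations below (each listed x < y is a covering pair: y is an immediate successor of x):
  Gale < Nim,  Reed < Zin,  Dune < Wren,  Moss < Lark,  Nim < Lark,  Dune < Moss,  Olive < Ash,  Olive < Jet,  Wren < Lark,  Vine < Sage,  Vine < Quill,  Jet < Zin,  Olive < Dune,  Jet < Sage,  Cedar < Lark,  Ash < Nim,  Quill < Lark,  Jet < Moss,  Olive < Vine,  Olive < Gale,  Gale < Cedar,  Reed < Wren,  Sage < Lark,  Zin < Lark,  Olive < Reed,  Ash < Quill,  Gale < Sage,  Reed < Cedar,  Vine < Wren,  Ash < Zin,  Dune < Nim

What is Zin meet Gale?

Olive

Common lower bounds of {Zin, Gale}: Olive.
The greatest among these is Olive.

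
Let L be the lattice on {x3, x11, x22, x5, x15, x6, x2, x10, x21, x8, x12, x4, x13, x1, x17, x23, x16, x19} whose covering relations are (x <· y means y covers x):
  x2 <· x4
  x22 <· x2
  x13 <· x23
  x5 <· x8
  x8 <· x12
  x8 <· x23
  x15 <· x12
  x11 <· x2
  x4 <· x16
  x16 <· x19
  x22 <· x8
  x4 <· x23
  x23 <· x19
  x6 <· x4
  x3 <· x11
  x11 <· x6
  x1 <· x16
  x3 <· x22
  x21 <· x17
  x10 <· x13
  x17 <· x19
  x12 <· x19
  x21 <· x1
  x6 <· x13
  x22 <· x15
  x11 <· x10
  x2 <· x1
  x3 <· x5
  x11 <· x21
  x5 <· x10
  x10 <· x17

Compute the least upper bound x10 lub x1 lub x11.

Common upper bounds of {x10, x1, x11}: x19.
The least among these is x19.

x19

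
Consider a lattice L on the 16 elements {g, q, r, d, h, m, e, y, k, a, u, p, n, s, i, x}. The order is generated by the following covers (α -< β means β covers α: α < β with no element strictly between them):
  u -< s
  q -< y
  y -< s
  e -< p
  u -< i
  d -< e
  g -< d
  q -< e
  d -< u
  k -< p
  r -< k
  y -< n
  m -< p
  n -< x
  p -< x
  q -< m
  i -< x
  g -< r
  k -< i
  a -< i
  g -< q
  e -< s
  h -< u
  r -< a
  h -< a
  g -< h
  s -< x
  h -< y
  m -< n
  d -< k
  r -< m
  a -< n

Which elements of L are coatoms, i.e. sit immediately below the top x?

The coatoms are exactly the elements covered by x: i, n, p, s.

i, n, p, s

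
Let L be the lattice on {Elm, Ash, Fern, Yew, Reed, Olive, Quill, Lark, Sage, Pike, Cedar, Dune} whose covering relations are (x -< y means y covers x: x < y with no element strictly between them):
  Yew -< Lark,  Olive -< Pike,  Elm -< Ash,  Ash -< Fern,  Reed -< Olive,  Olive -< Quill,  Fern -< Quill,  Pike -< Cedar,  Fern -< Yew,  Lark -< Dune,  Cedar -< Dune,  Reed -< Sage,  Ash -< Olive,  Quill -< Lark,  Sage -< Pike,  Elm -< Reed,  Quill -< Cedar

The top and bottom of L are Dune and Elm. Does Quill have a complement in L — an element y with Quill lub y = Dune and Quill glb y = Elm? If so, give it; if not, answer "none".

none

For every candidate y, either Quill ∨ y ≠ Dune or Quill ∧ y ≠ Elm; no complement exists.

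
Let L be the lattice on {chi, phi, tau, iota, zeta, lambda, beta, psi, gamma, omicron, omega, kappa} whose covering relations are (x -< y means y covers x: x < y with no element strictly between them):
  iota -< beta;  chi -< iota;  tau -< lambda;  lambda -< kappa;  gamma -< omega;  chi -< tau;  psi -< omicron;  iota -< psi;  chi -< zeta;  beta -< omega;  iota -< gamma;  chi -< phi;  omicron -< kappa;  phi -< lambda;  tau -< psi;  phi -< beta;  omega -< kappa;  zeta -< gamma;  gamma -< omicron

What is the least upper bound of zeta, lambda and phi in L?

Common upper bounds of {zeta, lambda, phi}: kappa.
The least among these is kappa.

kappa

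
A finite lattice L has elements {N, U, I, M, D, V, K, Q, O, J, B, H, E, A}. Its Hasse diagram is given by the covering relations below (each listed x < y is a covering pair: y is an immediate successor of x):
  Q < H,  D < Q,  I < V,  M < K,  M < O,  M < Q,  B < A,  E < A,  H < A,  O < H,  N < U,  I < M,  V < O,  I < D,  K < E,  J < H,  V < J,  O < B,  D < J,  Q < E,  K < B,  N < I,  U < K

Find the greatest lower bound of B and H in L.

Common lower bounds of {B, H}: I, M, N, O, V.
The greatest among these is O.

O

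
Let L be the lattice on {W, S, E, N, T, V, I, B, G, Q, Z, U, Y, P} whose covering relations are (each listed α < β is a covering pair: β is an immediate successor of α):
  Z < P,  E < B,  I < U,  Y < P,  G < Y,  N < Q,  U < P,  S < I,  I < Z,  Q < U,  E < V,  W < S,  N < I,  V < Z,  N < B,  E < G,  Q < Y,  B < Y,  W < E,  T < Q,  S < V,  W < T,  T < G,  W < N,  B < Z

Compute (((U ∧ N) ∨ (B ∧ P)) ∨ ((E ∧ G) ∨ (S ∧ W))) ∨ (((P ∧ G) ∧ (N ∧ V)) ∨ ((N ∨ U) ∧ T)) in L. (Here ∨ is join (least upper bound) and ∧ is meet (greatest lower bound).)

U ∧ N = N
B ∧ P = B
N ∨ B = B
E ∧ G = E
S ∧ W = W
E ∨ W = E
B ∨ E = B
P ∧ G = G
N ∧ V = W
G ∧ W = W
N ∨ U = U
U ∧ T = T
W ∨ T = T
B ∨ T = Y

Y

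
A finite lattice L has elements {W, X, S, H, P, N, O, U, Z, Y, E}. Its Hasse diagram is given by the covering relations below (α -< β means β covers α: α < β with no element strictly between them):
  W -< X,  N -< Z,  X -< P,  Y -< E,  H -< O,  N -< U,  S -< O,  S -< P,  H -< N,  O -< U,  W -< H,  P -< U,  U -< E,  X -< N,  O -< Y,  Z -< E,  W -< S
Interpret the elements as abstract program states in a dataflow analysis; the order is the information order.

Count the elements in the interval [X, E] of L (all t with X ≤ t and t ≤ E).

6

The interval [X, E] = {E, N, P, U, X, Z}, which has 6 elements.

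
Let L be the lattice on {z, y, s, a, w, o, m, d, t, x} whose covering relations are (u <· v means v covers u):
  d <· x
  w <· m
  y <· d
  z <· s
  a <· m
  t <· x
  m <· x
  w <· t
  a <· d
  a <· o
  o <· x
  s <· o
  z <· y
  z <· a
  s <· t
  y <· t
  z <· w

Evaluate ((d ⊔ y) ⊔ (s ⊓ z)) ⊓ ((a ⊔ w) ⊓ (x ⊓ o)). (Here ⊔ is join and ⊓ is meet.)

a

d ∨ y = d
s ∧ z = z
d ∨ z = d
a ∨ w = m
x ∧ o = o
m ∧ o = a
d ∧ a = a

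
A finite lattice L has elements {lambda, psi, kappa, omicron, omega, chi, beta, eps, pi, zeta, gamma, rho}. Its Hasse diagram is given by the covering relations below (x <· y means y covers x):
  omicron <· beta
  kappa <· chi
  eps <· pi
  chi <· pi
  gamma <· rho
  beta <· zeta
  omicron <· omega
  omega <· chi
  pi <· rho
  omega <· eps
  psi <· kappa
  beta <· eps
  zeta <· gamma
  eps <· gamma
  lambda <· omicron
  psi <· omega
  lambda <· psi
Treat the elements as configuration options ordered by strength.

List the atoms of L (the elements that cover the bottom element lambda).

The atoms are exactly the elements that cover lambda: omicron, psi.

omicron, psi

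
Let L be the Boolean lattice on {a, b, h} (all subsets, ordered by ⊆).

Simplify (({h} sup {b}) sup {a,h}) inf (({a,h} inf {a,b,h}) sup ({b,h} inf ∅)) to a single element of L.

{a,h}

{h} ∨ {b} = {b,h}
{b,h} ∨ {a,h} = {a,b,h}
{a,h} ∧ {a,b,h} = {a,h}
{b,h} ∧ ∅ = ∅
{a,h} ∨ ∅ = {a,h}
{a,b,h} ∧ {a,h} = {a,h}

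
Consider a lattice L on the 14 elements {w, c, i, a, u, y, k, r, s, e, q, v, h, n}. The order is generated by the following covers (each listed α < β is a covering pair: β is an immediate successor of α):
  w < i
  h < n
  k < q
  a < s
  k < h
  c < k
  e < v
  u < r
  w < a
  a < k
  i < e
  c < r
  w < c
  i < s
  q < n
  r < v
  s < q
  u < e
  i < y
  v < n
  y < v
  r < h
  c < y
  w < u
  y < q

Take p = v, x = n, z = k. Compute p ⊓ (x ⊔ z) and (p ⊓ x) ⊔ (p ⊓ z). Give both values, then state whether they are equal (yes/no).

v; v; yes

x ⊔ z = n, so p ⊓ (x ⊔ z) = v ⊓ n = v.
p ⊓ x = v and p ⊓ z = c, so (p ⊓ x) ⊔ (p ⊓ z) = v ⊔ c = v.
Equal: yes.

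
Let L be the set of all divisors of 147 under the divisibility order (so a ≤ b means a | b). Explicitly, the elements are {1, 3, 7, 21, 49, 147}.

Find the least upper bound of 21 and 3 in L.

In the divisibility order, the join is the least common multiple: lcm(21, 3) = 21.

21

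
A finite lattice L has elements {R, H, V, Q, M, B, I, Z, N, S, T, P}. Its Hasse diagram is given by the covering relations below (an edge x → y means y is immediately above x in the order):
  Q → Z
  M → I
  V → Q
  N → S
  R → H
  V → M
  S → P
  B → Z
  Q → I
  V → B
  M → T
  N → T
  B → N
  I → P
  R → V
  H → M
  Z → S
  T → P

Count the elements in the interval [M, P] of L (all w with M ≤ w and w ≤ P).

The interval [M, P] = {I, M, P, T}, which has 4 elements.

4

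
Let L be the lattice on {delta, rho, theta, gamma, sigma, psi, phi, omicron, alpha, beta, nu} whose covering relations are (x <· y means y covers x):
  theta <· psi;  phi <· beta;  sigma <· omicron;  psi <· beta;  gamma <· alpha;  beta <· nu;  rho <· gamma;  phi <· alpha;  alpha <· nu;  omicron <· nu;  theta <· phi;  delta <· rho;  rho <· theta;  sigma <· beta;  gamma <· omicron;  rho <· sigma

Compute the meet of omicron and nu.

Common lower bounds of {omicron, nu}: delta, gamma, omicron, rho, sigma.
The greatest among these is omicron.

omicron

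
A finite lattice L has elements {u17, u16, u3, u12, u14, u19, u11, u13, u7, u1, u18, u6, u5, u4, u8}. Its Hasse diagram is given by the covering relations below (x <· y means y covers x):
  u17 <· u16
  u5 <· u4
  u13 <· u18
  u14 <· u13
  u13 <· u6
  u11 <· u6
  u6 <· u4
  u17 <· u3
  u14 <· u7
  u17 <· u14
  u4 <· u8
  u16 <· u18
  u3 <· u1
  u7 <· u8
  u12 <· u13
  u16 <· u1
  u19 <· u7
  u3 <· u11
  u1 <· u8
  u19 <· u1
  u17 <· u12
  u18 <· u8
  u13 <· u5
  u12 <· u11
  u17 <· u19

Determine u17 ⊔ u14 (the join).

Common upper bounds of {u17, u14}: u13, u14, u18, u4, u5, u6, u7, u8.
The least among these is u14.

u14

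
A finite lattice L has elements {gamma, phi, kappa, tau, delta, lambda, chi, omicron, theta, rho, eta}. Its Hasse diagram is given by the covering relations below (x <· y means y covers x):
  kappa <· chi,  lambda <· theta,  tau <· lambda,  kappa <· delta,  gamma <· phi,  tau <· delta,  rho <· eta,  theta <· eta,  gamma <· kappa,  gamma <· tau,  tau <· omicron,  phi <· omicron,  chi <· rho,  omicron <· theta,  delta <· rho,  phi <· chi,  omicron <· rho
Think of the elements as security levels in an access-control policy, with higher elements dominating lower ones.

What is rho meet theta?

Common lower bounds of {rho, theta}: gamma, omicron, phi, tau.
The greatest among these is omicron.

omicron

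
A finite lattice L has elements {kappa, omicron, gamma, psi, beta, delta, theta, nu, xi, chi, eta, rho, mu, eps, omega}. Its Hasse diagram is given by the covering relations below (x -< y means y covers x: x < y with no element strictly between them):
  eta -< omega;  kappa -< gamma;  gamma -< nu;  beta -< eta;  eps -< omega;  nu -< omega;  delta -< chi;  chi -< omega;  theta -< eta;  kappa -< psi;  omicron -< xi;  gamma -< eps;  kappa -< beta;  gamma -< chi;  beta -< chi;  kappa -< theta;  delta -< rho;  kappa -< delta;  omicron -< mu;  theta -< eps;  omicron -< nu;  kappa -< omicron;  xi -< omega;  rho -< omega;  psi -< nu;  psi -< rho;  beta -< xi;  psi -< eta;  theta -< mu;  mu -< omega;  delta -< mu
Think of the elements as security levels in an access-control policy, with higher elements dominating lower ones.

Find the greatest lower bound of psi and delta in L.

Common lower bounds of {psi, delta}: kappa.
The greatest among these is kappa.

kappa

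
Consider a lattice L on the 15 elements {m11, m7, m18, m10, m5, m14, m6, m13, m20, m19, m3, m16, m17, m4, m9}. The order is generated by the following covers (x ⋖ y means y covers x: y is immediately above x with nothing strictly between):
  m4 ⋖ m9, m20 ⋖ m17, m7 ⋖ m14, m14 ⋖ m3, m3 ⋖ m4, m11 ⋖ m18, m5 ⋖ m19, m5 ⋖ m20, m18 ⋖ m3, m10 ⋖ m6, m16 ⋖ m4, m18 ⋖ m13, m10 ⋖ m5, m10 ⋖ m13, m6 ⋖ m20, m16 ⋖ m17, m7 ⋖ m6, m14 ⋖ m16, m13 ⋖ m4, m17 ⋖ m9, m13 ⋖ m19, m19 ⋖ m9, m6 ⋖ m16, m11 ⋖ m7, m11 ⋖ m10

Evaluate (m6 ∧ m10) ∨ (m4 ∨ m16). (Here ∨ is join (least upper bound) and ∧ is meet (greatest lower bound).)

m6 ∧ m10 = m10
m4 ∨ m16 = m4
m10 ∨ m4 = m4

m4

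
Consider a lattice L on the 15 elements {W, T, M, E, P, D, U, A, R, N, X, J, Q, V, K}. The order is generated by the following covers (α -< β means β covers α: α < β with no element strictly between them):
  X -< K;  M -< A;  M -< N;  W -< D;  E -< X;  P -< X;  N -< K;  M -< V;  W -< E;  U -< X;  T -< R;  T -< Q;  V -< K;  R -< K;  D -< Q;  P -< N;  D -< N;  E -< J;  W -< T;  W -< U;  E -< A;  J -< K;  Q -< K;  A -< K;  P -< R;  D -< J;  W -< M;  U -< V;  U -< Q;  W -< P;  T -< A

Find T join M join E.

Common upper bounds of {T, M, E}: A, K.
The least among these is A.

A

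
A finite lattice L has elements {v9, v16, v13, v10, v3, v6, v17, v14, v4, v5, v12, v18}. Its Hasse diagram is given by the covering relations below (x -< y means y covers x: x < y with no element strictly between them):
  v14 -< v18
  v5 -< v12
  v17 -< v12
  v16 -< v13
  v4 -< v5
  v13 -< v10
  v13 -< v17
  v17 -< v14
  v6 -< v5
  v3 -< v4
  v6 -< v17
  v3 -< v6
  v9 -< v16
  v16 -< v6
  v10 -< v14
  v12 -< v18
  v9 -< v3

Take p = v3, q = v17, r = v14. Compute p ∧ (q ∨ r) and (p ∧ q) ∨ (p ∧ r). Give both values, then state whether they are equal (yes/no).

v3; v3; yes

q ∨ r = v14, so p ∧ (q ∨ r) = v3 ∧ v14 = v3.
p ∧ q = v3 and p ∧ r = v3, so (p ∧ q) ∨ (p ∧ r) = v3 ∨ v3 = v3.
Equal: yes.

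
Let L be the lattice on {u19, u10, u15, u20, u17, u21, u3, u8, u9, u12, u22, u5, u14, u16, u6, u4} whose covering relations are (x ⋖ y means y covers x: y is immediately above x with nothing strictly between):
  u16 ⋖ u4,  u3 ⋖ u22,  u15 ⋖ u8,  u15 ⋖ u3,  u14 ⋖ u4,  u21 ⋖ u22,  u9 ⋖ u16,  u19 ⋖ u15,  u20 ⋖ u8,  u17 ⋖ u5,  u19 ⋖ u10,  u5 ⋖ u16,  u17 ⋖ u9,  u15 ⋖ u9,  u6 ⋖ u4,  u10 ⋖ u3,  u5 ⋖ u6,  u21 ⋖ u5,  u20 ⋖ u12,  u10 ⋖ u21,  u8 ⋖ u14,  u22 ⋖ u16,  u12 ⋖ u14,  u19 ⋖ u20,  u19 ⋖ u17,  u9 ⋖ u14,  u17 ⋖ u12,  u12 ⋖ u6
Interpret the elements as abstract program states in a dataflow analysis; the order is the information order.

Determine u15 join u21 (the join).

u22

Common upper bounds of {u15, u21}: u16, u22, u4.
The least among these is u22.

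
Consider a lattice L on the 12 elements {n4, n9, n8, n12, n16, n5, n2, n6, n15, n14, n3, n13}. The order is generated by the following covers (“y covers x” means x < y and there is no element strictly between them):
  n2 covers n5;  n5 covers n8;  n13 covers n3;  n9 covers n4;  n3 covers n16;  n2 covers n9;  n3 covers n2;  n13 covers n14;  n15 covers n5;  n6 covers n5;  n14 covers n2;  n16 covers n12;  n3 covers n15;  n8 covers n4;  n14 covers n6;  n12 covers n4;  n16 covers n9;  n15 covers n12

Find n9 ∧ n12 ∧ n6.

Common lower bounds of {n9, n12, n6}: n4.
The greatest among these is n4.

n4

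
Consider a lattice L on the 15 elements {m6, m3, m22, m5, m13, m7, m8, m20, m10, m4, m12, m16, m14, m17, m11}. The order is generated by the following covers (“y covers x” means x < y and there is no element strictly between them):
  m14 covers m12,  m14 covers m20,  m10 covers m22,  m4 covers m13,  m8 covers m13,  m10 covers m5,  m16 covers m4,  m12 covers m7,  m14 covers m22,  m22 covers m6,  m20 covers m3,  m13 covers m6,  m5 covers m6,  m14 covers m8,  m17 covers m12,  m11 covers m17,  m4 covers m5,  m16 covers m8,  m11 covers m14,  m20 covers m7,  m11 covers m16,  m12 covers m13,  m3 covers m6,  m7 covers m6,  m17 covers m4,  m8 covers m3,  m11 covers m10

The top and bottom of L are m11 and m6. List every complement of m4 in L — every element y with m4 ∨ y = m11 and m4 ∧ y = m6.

m20, m22

Need y with m4 ∨ y = m11 and m4 ∧ y = m6.
Checking each element gives: m20, m22.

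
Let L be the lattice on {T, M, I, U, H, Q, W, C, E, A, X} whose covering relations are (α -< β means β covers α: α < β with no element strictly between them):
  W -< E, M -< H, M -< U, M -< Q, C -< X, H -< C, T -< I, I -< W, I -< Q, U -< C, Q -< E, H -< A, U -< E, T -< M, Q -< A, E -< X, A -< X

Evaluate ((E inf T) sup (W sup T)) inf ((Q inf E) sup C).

E ∧ T = T
W ∨ T = W
T ∨ W = W
Q ∧ E = Q
Q ∨ C = X
W ∧ X = W

W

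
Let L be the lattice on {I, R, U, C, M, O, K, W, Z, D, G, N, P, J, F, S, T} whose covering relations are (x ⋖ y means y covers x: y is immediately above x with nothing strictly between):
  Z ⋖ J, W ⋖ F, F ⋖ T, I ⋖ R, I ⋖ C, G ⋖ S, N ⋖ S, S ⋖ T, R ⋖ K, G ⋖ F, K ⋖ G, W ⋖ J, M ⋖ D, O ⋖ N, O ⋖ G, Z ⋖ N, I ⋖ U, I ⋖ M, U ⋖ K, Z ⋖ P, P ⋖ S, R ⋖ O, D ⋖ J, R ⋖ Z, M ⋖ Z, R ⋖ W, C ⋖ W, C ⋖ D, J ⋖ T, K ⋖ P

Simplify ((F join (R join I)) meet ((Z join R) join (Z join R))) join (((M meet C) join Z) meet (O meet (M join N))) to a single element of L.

R

R ∨ I = R
F ∨ R = F
Z ∨ R = Z
Z ∨ R = Z
Z ∨ Z = Z
F ∧ Z = R
M ∧ C = I
I ∨ Z = Z
M ∨ N = N
O ∧ N = O
Z ∧ O = R
R ∨ R = R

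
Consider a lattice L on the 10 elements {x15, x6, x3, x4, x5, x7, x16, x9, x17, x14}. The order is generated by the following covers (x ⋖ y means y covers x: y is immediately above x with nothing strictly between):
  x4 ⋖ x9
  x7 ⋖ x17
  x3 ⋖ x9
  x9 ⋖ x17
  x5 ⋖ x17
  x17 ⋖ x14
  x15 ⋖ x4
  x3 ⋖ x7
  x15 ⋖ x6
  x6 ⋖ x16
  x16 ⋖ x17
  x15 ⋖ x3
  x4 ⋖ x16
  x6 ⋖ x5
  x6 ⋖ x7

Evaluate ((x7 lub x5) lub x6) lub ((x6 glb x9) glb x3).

x7 ∨ x5 = x17
x17 ∨ x6 = x17
x6 ∧ x9 = x15
x15 ∧ x3 = x15
x17 ∨ x15 = x17

x17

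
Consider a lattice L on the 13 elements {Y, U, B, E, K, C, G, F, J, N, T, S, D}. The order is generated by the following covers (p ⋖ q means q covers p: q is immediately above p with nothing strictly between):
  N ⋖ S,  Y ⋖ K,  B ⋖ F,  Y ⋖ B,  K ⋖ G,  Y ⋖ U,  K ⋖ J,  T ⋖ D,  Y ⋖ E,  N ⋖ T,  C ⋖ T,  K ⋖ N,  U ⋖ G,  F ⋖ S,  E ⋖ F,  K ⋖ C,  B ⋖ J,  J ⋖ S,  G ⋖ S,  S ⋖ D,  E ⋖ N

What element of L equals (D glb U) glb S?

D ∧ U = U
U ∧ S = U

U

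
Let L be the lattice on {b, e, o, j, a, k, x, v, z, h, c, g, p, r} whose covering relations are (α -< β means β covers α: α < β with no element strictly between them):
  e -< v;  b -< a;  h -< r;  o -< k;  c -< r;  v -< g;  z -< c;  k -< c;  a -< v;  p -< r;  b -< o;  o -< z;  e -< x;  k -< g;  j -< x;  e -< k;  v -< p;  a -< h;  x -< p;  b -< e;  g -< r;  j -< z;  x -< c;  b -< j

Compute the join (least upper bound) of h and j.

r

Common upper bounds of {h, j}: r.
The least among these is r.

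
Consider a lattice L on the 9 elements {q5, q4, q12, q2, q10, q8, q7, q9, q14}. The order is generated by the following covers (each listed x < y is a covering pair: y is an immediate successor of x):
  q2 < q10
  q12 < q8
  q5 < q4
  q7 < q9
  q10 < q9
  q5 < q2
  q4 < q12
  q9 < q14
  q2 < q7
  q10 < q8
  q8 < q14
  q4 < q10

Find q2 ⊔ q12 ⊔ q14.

Common upper bounds of {q2, q12, q14}: q14.
The least among these is q14.

q14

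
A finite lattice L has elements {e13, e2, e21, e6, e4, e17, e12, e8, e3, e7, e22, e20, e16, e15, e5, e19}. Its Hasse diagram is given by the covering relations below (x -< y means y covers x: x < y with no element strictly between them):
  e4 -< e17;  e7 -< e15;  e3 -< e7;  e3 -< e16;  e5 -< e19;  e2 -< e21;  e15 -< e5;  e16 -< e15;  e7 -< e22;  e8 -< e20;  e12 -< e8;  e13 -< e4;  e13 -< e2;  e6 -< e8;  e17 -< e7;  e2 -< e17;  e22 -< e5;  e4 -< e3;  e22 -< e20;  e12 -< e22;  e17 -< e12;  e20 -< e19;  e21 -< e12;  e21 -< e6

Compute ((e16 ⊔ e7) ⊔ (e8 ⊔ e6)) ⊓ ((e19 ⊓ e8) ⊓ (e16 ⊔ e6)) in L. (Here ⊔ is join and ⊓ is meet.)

e16 ∨ e7 = e15
e8 ∨ e6 = e8
e15 ∨ e8 = e19
e19 ∧ e8 = e8
e16 ∨ e6 = e19
e8 ∧ e19 = e8
e19 ∧ e8 = e8

e8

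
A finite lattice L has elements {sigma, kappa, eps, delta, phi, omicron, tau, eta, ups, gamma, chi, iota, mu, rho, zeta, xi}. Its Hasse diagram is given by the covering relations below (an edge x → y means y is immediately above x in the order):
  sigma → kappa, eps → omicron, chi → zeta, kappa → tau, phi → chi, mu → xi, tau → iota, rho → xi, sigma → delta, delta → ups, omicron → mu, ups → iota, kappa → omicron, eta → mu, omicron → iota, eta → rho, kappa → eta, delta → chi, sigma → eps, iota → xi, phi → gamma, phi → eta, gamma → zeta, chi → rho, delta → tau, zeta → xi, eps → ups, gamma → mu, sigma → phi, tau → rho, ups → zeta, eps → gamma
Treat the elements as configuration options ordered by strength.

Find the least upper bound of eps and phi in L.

gamma

Common upper bounds of {eps, phi}: gamma, mu, xi, zeta.
The least among these is gamma.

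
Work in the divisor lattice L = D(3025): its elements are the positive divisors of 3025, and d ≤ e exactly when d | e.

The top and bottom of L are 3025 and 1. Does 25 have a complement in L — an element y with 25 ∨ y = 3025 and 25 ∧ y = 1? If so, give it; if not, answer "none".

Need y with 25 ∨ y = 3025 and 25 ∧ y = 1.
Checking each element gives: 121.

121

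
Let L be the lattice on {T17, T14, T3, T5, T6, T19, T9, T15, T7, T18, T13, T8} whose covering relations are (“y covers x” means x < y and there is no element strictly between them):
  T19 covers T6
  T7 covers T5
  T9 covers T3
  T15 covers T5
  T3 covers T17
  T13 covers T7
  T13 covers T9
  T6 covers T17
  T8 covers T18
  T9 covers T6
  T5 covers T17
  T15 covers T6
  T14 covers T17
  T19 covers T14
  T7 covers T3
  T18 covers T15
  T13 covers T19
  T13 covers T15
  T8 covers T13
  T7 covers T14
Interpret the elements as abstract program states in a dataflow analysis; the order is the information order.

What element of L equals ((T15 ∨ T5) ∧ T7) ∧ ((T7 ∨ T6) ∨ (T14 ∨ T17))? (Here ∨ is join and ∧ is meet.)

T15 ∨ T5 = T15
T15 ∧ T7 = T5
T7 ∨ T6 = T13
T14 ∨ T17 = T14
T13 ∨ T14 = T13
T5 ∧ T13 = T5

T5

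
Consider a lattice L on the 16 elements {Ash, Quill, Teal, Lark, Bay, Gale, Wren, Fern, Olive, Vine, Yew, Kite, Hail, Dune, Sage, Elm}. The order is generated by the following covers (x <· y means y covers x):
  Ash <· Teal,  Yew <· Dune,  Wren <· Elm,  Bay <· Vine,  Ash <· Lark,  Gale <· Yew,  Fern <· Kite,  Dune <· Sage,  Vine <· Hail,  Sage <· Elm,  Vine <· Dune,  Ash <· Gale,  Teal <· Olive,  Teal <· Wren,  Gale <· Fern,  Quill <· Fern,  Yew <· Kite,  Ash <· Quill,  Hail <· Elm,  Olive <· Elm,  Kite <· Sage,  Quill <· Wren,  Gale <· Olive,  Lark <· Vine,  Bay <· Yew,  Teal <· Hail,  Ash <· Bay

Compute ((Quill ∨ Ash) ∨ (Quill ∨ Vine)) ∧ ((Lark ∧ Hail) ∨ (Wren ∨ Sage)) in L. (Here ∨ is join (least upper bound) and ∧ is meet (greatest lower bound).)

Sage

Quill ∨ Ash = Quill
Quill ∨ Vine = Sage
Quill ∨ Sage = Sage
Lark ∧ Hail = Lark
Wren ∨ Sage = Elm
Lark ∨ Elm = Elm
Sage ∧ Elm = Sage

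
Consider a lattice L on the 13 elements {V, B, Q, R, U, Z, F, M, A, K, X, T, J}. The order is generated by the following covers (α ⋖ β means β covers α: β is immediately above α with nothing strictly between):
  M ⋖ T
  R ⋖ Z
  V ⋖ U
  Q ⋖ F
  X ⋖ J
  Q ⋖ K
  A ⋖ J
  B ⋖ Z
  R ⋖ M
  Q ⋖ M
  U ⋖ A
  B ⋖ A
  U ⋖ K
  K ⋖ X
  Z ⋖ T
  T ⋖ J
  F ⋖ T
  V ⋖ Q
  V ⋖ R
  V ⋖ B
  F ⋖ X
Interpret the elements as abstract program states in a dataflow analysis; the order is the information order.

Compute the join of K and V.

K

Common upper bounds of {K, V}: J, K, X.
The least among these is K.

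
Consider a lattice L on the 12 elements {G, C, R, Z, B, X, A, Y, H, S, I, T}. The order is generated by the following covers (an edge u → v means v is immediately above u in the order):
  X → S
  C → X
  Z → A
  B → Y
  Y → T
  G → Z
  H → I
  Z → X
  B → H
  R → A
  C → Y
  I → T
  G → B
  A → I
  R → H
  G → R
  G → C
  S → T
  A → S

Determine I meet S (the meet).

A

Common lower bounds of {I, S}: A, G, R, Z.
The greatest among these is A.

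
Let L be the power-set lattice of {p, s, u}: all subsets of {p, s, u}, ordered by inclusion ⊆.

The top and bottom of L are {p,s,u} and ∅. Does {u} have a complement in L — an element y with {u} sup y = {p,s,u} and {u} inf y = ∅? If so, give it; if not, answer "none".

Need y with {u} ∨ y = {p,s,u} and {u} ∧ y = ∅.
Checking each element gives: {p,s}.

{p,s}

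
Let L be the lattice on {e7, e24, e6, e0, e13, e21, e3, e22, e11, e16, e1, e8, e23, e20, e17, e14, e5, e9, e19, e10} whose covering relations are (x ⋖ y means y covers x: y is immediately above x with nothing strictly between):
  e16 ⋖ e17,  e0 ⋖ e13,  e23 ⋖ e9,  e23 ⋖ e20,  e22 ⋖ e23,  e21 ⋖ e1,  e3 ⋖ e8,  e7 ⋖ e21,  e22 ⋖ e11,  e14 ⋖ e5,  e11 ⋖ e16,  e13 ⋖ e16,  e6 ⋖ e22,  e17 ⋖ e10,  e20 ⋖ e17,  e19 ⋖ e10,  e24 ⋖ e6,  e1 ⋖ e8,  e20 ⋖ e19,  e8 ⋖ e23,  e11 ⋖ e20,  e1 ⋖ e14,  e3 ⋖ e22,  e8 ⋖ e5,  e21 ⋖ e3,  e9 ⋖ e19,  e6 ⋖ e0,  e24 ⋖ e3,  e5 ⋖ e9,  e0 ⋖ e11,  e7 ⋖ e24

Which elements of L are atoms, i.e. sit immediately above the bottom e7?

e21, e24

The atoms are exactly the elements that cover e7: e21, e24.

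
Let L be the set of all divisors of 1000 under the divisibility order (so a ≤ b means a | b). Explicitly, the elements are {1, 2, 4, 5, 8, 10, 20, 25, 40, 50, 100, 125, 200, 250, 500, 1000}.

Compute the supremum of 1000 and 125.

1000

Common upper bounds of {1000, 125}: 1000.
The least among these is 1000.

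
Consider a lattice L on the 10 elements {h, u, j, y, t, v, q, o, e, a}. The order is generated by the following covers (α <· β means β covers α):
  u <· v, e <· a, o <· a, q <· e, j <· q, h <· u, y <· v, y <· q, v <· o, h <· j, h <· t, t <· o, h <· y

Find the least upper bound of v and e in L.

Common upper bounds of {v, e}: a.
The least among these is a.

a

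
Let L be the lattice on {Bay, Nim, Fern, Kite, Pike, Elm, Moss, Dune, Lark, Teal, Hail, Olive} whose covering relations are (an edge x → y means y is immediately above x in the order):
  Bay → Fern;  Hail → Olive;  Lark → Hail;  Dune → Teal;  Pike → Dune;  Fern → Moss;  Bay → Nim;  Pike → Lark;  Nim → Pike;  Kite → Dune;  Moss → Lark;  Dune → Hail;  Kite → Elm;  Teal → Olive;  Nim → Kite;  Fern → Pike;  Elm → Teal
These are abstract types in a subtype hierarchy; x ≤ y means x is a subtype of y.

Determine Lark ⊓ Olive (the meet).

Common lower bounds of {Lark, Olive}: Bay, Fern, Lark, Moss, Nim, Pike.
The greatest among these is Lark.

Lark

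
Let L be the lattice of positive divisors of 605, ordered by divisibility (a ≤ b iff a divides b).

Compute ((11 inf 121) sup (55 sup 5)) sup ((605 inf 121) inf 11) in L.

55

11 ∧ 121 = 11
55 ∨ 5 = 55
11 ∨ 55 = 55
605 ∧ 121 = 121
121 ∧ 11 = 11
55 ∨ 11 = 55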